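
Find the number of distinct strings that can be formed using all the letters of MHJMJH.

90

MHJMJH has 6 letters with H appearing twice, J appearing twice, and M appearing twice.
So there are 6! / (2!·2!·2!) = 90 distinguishable arrangements.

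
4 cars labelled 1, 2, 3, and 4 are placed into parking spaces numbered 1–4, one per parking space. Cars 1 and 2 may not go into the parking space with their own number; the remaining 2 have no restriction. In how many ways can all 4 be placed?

14

Let Aᵢ (for i ∈ {1, 2}) be the placements that put car i in its forbidden parking space. Any j of these fix j positions, leaving (4−j)! ways to fill the rest, and there are C(2,j) ways to pick which j.
By inclusion–exclusion, the number of valid placements is Σ_{j=0}^{2} (−1)^j C(2,j)·(4−j)!.
Computing: 24 − 12 + 2 = 14.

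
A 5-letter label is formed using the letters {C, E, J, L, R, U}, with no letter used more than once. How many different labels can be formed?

720

This is a permutation of 5 out of 6: P(6,5) = 6!/1!.
6 × 5 × 4 × 3 × 2 = 720.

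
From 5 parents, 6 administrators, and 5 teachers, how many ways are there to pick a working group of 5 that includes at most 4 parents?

Split by how many parents are chosen (0 through 4).
Sum: C(5,0)·C(11,5) + C(5,1)·C(11,4) + C(5,2)·C(11,3) + C(5,3)·C(11,2) + C(5,4)·C(11,1) = 462 + 1650 + 1650 + 550 + 55 = 4367.

4367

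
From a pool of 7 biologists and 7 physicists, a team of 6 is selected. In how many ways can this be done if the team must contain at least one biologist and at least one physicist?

2989

Total 6-person selections from all 14: C(14,6) = 3003.
Subtract selections that omit an entire group: no biologists → C(7,6) = 7; no physicists → C(7,6) = 7.
Both groups omitted at once is impossible, so 3003 − 14 = 2989.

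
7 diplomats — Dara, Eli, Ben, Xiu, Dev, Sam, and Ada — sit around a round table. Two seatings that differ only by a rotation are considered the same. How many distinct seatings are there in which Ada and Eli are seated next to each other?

Treat {Ada, Eli} as one unit (2 internal orders) and seat the resulting 6 units around the table: (5)! circular arrangements.
So 2 × (5)! = 2 × 120 = 240.

240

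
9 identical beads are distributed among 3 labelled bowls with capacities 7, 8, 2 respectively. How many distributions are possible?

23

Without the upper bounds there are C(11,2) = 55 ways to split 9 among 3 bowls.
Subtract solutions that violate a single cap (substitute x_i' = x_i − (cap_i+1)): x_1 ≥ 8 gives C(3,2) = 3; x_2 ≥ 9 gives C(2,2) = 1; x_3 ≥ 3 gives C(8,2) = 28. Together 32.
No two caps can be exceeded simultaneously, so the pair terms are all 0.
By inclusion–exclusion the count is 55 − 32 + 0 = 23.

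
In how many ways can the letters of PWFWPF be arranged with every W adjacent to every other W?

30

Treat the 2 copies of W as a single block. The multiset to arrange is then {WW, F, F, P, P}, 5 items in all.
That gives (5)!/(2!·2!) = 30 arrangements.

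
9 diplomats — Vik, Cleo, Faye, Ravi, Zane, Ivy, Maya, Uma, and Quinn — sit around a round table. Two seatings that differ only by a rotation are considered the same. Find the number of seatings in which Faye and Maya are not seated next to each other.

30240

Without the restriction there are (8)! = 40320 seatings.
Seatings with Faye beside Maya: treat them as a block with 2 internal orders, giving 2 × (7)! = 10080.
Subtracting, 40320 − 10080 = 30240.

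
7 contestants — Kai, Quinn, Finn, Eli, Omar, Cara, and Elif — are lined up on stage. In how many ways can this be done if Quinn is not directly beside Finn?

3600

There are 7! = 5040 arrangements in all. If Quinn and Finn are adjacent, merging them into one block gives 2·(6)! = 1440 arrangements.
Complementary counting: 5040 − 1440 = 3600.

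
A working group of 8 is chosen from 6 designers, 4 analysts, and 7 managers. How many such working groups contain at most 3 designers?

18315

Split by how many designers are chosen (0 through 3).
Sum: C(6,0)·C(11,8) + C(6,1)·C(11,7) + C(6,2)·C(11,6) + C(6,3)·C(11,5) = 165 + 1980 + 6930 + 9240 = 18315.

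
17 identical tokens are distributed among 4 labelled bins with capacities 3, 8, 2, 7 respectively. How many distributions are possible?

By stars and bars, unrestricted non-negative solutions to x_1+…+x_4 = 17 number C(17+3,3) = 1140.
Subtract solutions that violate a single cap (substitute x_i' = x_i − (cap_i+1)): x_1 ≥ 4 gives C(16,3) = 560; x_2 ≥ 9 gives C(11,3) = 165; x_3 ≥ 3 gives C(17,3) = 680; x_4 ≥ 8 gives C(12,3) = 220. Together 1625.
Add back pairs where two caps are both exceeded: 35 + 286 + 56 + 56 + 1 + 84 = 518.
Subtract triples: 4 + 0 + 10 + 0 = 14.
By inclusion–exclusion the count is 1140 − 1625 + 518 − 14 = 19.

19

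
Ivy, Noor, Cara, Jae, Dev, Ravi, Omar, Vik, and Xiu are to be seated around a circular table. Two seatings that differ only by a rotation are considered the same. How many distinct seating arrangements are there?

40320

Around a circle, 9 distinct people have 9!/9 = (8)! = 40320 rotationally distinct seatings.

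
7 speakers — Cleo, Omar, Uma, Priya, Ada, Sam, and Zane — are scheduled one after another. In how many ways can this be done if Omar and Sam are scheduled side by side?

1440

Treat {Omar, Sam} as a single unit. There are 6 units to order, and the pair itself can be ordered 2 ways.
So the count is 2·(6)! = 1440.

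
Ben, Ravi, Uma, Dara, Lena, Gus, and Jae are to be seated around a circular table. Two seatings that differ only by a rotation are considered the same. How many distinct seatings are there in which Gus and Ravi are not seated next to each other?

Without the restriction there are (6)! = 720 seatings.
Those with Gus next to Ravi: fuse the pair into one unit and seat 6 units around a circle — 2·(5)! = 240.
Subtracting, 720 − 240 = 480.

480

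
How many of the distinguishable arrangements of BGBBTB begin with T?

With the first slot taken by T, it remains to arrange the other 5 letters (BGBBB).
Those 5 letters have B appearing 4 times, giving (5)!/(4!) = 5.

5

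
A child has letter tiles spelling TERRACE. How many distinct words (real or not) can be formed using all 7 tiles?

1260

Letter multiplicities in TERRACE: A×1, C×1, E×2, R×2, T×1.
The number of distinct arrangements is 7!/(2!·2!) = 5040/4 = 1260.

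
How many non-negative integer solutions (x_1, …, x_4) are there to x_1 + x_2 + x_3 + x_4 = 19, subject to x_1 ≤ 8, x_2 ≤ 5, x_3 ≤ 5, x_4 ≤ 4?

By stars and bars, unrestricted non-negative solutions to x_1+…+x_4 = 19 number C(19+3,3) = 1540.
Subtract solutions that violate a single cap (substitute x_i' = x_i − (cap_i+1)): x_1 ≥ 9 gives C(13,3) = 286; x_2 ≥ 6 gives C(16,3) = 560; x_3 ≥ 6 gives C(16,3) = 560; x_4 ≥ 5 gives C(17,3) = 680. Together 2086.
Add back pairs where two caps are both exceeded: 35 + 35 + 56 + 120 + 165 + 165 = 576.
Subtract triples: 0 + 0 + 0 + 10 = 10.
By inclusion–exclusion the count is 1540 − 2086 + 576 − 10 = 20.

20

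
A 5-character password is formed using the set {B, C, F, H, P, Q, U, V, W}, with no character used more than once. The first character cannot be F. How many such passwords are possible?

The first character has 9−1 = 8 choices (anything except F).
The remaining 4 characters are filled from the other 8 symbols without repetition: 8 × 7 × 6 × 5 = 1680.
Total: 8 × 1680 = 13440.

13440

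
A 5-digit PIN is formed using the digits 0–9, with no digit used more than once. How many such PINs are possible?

With no repetition, fill the 5 digits in order: 10 choices, then 9, down to 6.
10 × 9 × 8 × 7 × 6 = 30240.

30240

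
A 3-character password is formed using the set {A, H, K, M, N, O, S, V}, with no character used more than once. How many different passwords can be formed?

This is a permutation of 3 out of 8: P(8,3) = 8!/5!.
That product is 8 × 7 × 6 = 336.

336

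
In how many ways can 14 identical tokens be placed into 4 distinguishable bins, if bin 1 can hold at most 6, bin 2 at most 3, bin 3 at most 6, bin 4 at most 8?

Without the upper bounds there are C(17,3) = 680 ways to split 14 among 4 bins.
Subtract solutions that violate a single cap (substitute x_i' = x_i − (cap_i+1)): x_1 ≥ 7 gives C(10,3) = 120; x_2 ≥ 4 gives C(13,3) = 286; x_3 ≥ 7 gives C(10,3) = 120; x_4 ≥ 9 gives C(8,3) = 56. Together 582.
Add back pairs where two caps are both exceeded: 20 + 1 + 0 + 20 + 4 + 0 = 45.
By inclusion–exclusion the count is 680 − 582 + 45 = 143.

143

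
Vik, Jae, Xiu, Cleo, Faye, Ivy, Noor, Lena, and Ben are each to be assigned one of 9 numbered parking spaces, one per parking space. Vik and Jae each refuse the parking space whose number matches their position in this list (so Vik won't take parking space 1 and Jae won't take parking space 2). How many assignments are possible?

Let Aᵢ (for i ∈ {1, 2}) be the placements that put person i in their forbidden parking space. Any j of these fix j positions, leaving (9−j)! ways to fill the rest, and there are C(2,j) ways to pick which j.
By inclusion–exclusion, the number of valid placements is Σ_{j=0}^{2} (−1)^j C(2,j)·(9−j)!.
Computing: 362880 − 80640 + 5040 = 287280.

287280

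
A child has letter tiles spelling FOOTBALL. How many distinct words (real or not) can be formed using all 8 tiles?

10080

FOOTBALL has 8 letters with L appearing twice and O appearing twice.
So there are 8! / (2!·2!) = 10080 distinguishable arrangements.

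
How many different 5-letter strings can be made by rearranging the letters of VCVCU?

30

The 5 letters of VCVCU have repeats: C appearing twice and V appearing twice.
The number of distinct arrangements is 5!/(2!·2!) = 120/4 = 30.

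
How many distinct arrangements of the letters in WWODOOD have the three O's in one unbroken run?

30

Treat the 3 copies of O as a single block. The multiset to arrange is then {OOO, D, D, W, W}, 5 items in all.
That gives (5)!/(2!·2!) = 30 arrangements.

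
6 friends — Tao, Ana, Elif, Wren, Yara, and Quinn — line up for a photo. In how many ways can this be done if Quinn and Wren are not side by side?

480

Of the 6! = 720 arrangements, those with Quinn and Wren adjacent number 2 × 5! = 240 (treat the pair as a block with 2 internal orders).
Complementary counting: 720 − 240 = 480.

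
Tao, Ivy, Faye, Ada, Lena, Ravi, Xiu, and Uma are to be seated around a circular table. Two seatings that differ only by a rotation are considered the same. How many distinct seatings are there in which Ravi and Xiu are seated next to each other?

1440

Treat {Ravi, Xiu} as one unit (2 internal orders) and seat the resulting 7 units around the table: (6)! circular arrangements.
So 2 × (6)! = 2 × 720 = 1440.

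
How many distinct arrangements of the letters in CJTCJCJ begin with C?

With the first slot taken by C, it remains to arrange the other 6 letters (JTCJCJ).
Those 6 letters have C appearing twice and J appearing 3 times, giving (6)!/(3!·2!) = 60.

60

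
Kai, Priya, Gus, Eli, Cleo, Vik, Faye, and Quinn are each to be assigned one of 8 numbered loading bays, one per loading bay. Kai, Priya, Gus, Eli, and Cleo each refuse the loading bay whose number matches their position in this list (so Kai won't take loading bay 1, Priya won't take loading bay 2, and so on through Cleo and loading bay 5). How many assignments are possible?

21234

Let Aᵢ (for 1 ≤ i ≤ 5) be the placements that put person i in their forbidden loading bay. Any j of these fix j positions, leaving (8−j)! ways to fill the rest, and there are C(5,j) ways to pick which j.
By inclusion–exclusion, the number of valid placements is Σ_{j=0}^{5} (−1)^j C(5,j)·(8−j)!.
Computing: 40320 − 25200 + 7200 − 1200 + 120 − 6 = 21234.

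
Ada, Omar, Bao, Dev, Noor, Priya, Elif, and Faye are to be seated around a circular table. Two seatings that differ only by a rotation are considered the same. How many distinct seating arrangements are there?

5040

Fix one person's seat to break rotational symmetry; the remaining 7 people can be arranged in (7)! = 5040 ways.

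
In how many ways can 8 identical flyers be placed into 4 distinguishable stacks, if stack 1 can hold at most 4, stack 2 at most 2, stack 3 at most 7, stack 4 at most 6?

85

Without the upper bounds there are C(11,3) = 165 ways to split 8 among 4 stacks.
Subtract solutions that violate a single cap (substitute x_i' = x_i − (cap_i+1)): x_1 ≥ 5 gives C(6,3) = 20; x_2 ≥ 3 gives C(8,3) = 56; x_3 ≥ 8 gives C(3,3) = 1; x_4 ≥ 7 gives C(4,3) = 4. Together 81.
Add back pairs where two caps are both exceeded: 1 + 0 + 0 + 0 + 0 + 0 = 1.
By inclusion–exclusion the count is 165 − 81 + 1 = 85.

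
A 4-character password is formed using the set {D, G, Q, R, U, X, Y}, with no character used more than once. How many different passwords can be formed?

With no repetition, fill the 4 characters in order: 7 choices, then 6, down to 4.
7 × 6 × 5 × 4 = 840.

840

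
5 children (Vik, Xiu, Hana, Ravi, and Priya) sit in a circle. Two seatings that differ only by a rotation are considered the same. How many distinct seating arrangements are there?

24

Seat Vik anywhere (absorbing the rotational symmetry), then permute the other 4: (4)! = 24.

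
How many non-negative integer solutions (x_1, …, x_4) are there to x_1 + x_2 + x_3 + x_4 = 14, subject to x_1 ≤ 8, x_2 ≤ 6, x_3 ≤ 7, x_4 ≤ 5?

Ignoring the caps, the number of non-negative solutions to x_1+…+x_4 = 14 is C(17,3) = 680.
Subtract solutions that violate a single cap (substitute x_i' = x_i − (cap_i+1)): x_1 ≥ 9 gives C(8,3) = 56; x_2 ≥ 7 gives C(10,3) = 120; x_3 ≥ 8 gives C(9,3) = 84; x_4 ≥ 6 gives C(11,3) = 165. Together 425.
Add back pairs where two caps are both exceeded: 0 + 0 + 0 + 0 + 4 + 1 = 5.
By inclusion–exclusion the count is 680 − 425 + 5 = 260.

260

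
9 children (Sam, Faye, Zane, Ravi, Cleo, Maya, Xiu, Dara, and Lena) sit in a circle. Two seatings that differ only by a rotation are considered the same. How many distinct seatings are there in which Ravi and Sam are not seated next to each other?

30240

Without the restriction there are (8)! = 40320 seatings.
Those with Ravi next to Sam: fuse the pair into one unit and seat 8 units around a circle — 2·(7)! = 10080.
Subtracting, 40320 − 10080 = 30240.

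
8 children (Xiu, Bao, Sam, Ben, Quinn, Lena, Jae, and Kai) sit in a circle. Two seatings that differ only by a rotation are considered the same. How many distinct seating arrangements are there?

5040

Around a circle, 8 distinct people have 8!/8 = (7)! = 5040 rotationally distinct seatings.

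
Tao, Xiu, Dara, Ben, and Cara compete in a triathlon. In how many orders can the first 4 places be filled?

There are 5 choices for 1st place, 4 for 2nd, and so on down to 2 for position 4.
That gives 5 × 4 × 3 × 2 = 120.

120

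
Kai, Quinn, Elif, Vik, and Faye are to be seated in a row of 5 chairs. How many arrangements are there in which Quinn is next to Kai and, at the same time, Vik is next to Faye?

24

Treat {Quinn,Kai} as one block (2 orders) and {Vik,Faye} as another (2 orders).
That leaves 3 units to arrange: 2 × 2 × 3! = 4 × 6 = 24.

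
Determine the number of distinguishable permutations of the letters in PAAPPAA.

Letter multiplicities in PAAPPAA: A×4, P×3.
The number of distinct arrangements is 7!/(4!·3!) = 5040/144 = 35.

35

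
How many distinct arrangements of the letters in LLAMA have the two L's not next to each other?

Total arrangements of LLAMA: 5!/(2!·2!) = 30.
If the two L's are adjacent, glue them into one block, leaving 4 items to arrange: (4)!/(2!) = 12 ways.
Hence 30 − 12 = 18.

18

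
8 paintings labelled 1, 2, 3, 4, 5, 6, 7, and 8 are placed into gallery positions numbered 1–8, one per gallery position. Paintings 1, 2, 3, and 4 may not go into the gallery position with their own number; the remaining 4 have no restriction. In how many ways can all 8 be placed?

Let Aᵢ (for 1 ≤ i ≤ 4) be the placements that put painting i in its forbidden gallery position. Any j of these fix j positions, leaving (8−j)! ways to fill the rest, and there are C(4,j) ways to pick which j.
By inclusion–exclusion, the number of valid placements is Σ_{j=0}^{4} (−1)^j C(4,j)·(8−j)!.
Computing: 40320 − 20160 + 4320 − 480 + 24 = 24024.

24024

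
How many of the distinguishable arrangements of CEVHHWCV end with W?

630

Fix W in the last position and arrange the remaining 7 letters.
Those 7 letters have C appearing twice, H appearing twice, and V appearing twice, giving (7)!/(2!·2!·2!) = 630.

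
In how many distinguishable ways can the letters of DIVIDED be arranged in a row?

420

The 7 letters of DIVIDED have repeats: D appearing 3 times and I appearing twice.
So there are 7! / (3!·2!) = 420 distinguishable arrangements.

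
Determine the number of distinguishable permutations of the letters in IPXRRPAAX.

The 9 letters of IPXRRPAAX have repeats: A appearing twice, P appearing twice, R appearing twice, and X appearing twice.
Dividing 9! = 362880 by 2!·2!·2!·2! = 16 for the repeated letters gives 22680.

22680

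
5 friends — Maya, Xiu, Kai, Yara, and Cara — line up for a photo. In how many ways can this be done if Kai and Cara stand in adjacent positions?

48

Glue Kai and Cara into one block (2 internal orders), leaving 4 units to arrange in a row.
That gives 2 × 4! = 2 × 24 = 48.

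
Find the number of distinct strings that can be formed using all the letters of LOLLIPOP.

1680

Letter multiplicities in LOLLIPOP: I×1, L×3, O×2, P×2.
The number of distinct arrangements is 8!/(3!·2!·2!) = 40320/24 = 1680.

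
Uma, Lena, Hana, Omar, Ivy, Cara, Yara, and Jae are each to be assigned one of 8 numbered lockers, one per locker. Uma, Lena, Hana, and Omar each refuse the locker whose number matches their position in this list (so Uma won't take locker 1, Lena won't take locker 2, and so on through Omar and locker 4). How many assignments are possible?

24024

Let Aᵢ (for 1 ≤ i ≤ 4) be the placements that put person i in their forbidden locker. Any j of these fix j positions, leaving (8−j)! ways to fill the rest, and there are C(4,j) ways to pick which j.
By inclusion–exclusion, the number of valid placements is Σ_{j=0}^{4} (−1)^j C(4,j)·(8−j)!.
Computing: 40320 − 20160 + 4320 − 480 + 24 = 24024.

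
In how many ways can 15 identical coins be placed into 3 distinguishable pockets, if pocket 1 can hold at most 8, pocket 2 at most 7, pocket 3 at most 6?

By stars and bars, unrestricted non-negative solutions to x_1+…+x_3 = 15 number C(15+2,2) = 136.
Subtract solutions that violate a single cap (substitute x_i' = x_i − (cap_i+1)): x_1 ≥ 9 gives C(8,2) = 28; x_2 ≥ 8 gives C(9,2) = 36; x_3 ≥ 7 gives C(10,2) = 45. Together 109.
Add back pairs where two caps are both exceeded: 0 + 0 + 1 = 1.
By inclusion–exclusion the count is 136 − 109 + 1 = 28.

28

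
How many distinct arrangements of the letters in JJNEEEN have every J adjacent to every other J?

Treat the 2 copies of J as a single block. The multiset to arrange is then {JJ, E, E, E, N, N}, 6 items in all.
That gives (6)!/(3!·2!) = 60 arrangements.

60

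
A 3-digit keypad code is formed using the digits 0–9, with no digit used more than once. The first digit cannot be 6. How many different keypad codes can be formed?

648

The first digit has 10−1 = 9 choices (anything except 6).
The remaining 2 digits are filled from the other 9 symbols without repetition: 9 × 8 = 72.
Total: 9 × 72 = 648.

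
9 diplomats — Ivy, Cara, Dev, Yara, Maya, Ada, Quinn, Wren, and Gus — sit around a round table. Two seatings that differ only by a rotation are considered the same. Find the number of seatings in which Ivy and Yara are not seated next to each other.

30240

Without the restriction there are (8)! = 40320 seatings.
Those with Ivy next to Yara: fuse the pair into one unit and seat 8 units around a circle — 2·(7)! = 10080.
Subtracting, 40320 − 10080 = 30240.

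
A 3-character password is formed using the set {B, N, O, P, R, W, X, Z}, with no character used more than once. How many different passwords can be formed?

With no repetition, fill the 3 characters in order: 8 choices, then 7, down to 6.
That product is 8 × 7 × 6 = 336.

336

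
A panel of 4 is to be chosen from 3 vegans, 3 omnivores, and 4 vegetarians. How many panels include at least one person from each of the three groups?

Unrestricted: C(10,4) = 210 ways to pick any 4 of the 10.
Selections missing a whole group: no vegans → C(7,4) = 35; no omnivores → C(7,4) = 35; no vegetarians → C(6,4) = 15.
Add back selections omitting two groups (i.e. drawn from a single group): C(3,4) + C(3,4) + C(4,4) = 1.
By inclusion–exclusion: 210 − 85 + 1 = 126.

126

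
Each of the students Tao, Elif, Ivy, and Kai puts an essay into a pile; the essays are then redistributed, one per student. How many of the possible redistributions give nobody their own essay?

Count assignments avoiding every fixed point. For any j of the 4 students fixed to their own essay, the other 4−j can be arranged in (4−j)! ways.
By inclusion–exclusion this is Σ_{j=0}^{4} (−1)^j C(4,j)·(4−j)!.
Computing: 24 − 24 + 12 − 4 + 1 = 9.

9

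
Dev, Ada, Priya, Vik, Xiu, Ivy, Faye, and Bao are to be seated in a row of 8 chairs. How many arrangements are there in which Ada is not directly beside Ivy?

30240

There are 8! = 40320 arrangements in all. If Ada and Ivy are adjacent, merging them into one block gives 2·(7)! = 10080 arrangements.
So 40320 − 10080 = 30240 arrangements keep them apart.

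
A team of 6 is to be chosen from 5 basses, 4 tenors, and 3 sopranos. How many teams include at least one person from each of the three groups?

Unrestricted: C(12,6) = 924 ways to pick any 6 of the 12.
Selections missing a whole group: no basses → C(7,6) = 7; no tenors → C(8,6) = 28; no sopranos → C(9,6) = 84.
Add back selections omitting two groups (i.e. drawn from a single group): C(5,6) + C(4,6) + C(3,6) = 0.
By inclusion–exclusion: 924 − 119 + 0 = 805.

805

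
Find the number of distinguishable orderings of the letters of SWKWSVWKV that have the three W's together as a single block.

630

Treat the 3 copies of W as a single block. The multiset to arrange is then {WWW, K, K, S, S, V, V}, 7 items in all.
That gives (7)!/(2!·2!·2!) = 630 arrangements.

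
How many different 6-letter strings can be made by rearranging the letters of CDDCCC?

The 6 letters of CDDCCC have repeats: C appearing 4 times and D appearing twice.
Dividing 6! = 720 by 4!·2! = 48 for the repeated letters gives 15.

15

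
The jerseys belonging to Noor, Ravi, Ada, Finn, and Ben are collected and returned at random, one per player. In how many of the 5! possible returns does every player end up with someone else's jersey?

This is the derangement count D_5: permutations of 5 items with no fixed point.
By inclusion–exclusion this is Σ_{j=0}^{5} (−1)^j C(5,j)·(5−j)!.
Computing: 120 − 120 + 60 − 20 + 5 − 1 = 44.

44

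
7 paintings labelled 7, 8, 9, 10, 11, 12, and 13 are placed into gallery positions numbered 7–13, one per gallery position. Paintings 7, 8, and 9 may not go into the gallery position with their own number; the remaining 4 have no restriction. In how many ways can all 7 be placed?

Let Aᵢ (for i ∈ {7, 8, 9}) be the placements that put painting i in its forbidden gallery position. Any j of these fix j positions, leaving (7−j)! ways to fill the rest, and there are C(3,j) ways to pick which j.
By inclusion–exclusion, the number of valid placements is Σ_{j=0}^{3} (−1)^j C(3,j)·(7−j)!.
Computing: 5040 − 2160 + 360 − 24 = 3216.

3216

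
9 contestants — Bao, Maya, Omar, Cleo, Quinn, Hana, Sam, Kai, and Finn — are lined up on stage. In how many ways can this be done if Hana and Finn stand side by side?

80640

Treat {Hana, Finn} as a single unit. There are 8 units to order, and the pair itself can be ordered 2 ways.
That gives 2 × 8! = 2 × 40320 = 80640.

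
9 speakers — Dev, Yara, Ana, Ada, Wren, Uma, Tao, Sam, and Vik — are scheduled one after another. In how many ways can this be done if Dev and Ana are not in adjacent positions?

282240

Of the 9! = 362880 arrangements, those with Dev and Ana adjacent number 2 × 8! = 80640 (treat the pair as a block with 2 internal orders).
Complementary counting: 362880 − 80640 = 282240.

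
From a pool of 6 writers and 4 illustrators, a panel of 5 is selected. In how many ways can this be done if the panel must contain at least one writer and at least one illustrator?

246

With no constraint there are C(10,5) = 252 possible selections.
Subtract selections that omit an entire group: no writers → C(4,5) = 0; no illustrators → C(6,5) = 6.
Both groups omitted at once is impossible, so 252 − 6 = 246.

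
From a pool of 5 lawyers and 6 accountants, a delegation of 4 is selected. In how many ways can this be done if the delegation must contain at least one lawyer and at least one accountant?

310

With no constraint there are C(11,4) = 330 possible selections.
Selections missing a whole group: no lawyers → C(6,4) = 15; no accountants → C(5,4) = 5.
Both groups omitted at once is impossible, so 330 − 20 = 310.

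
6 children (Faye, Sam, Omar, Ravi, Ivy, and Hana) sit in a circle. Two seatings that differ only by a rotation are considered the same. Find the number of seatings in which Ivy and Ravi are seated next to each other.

Treat {Ivy, Ravi} as one unit (2 internal orders) and seat the resulting 5 units around the table: (4)! circular arrangements.
So 2 × (4)! = 2 × 24 = 48.

48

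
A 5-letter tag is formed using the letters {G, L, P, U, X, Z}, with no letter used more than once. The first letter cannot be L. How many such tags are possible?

600

The first letter has 6−1 = 5 choices (anything except L).
The remaining 4 letters are filled from the other 5 symbols without repetition: 5 × 4 × 3 × 2 = 120.
Total: 5 × 120 = 600.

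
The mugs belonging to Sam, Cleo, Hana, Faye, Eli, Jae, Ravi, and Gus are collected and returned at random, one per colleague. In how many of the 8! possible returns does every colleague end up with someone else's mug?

14833

Let Aᵢ be the assignments in which colleague i gets their own mug. We want the size of the complement of A₁∪…∪A_8.
By inclusion–exclusion this is Σ_{j=0}^{8} (−1)^j C(8,j)·(8−j)!.
Computing: 40320 − 40320 + 20160 − 6720 + 1680 − 336 + 56 − 8 + 1 = 14833.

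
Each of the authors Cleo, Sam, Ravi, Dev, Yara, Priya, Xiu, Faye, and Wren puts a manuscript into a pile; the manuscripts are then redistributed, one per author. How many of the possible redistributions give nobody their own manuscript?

133496

Count assignments avoiding every fixed point. For any j of the 9 authors fixed to their own manuscript, the other 9−j can be arranged in (9−j)! ways.
By inclusion–exclusion this is Σ_{j=0}^{9} (−1)^j C(9,j)·(9−j)!.
Computing: 362880 − 362880 + 181440 − 60480 + 15120 − 3024 + 504 − 72 + 9 − 1 = 133496.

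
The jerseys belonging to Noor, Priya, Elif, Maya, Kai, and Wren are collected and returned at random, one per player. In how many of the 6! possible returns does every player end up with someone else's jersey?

Count assignments avoiding every fixed point. For any j of the 6 players fixed to their old jersey, the other 6−j can be arranged in (6−j)! ways.
By inclusion–exclusion this is Σ_{j=0}^{6} (−1)^j C(6,j)·(6−j)!.
Computing: 720 − 720 + 360 − 120 + 30 − 6 + 1 = 265.

265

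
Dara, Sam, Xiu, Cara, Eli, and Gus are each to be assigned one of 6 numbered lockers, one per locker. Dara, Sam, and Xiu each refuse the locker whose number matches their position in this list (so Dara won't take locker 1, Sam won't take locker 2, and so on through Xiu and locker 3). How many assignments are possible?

Let Aᵢ (for i ∈ {1, 2, 3}) be the placements that put person i in their forbidden locker. Any j of these fix j positions, leaving (6−j)! ways to fill the rest, and there are C(3,j) ways to pick which j.
By inclusion–exclusion, the number of valid placements is Σ_{j=0}^{3} (−1)^j C(3,j)·(6−j)!.
Computing: 720 − 360 + 72 − 6 = 426.

426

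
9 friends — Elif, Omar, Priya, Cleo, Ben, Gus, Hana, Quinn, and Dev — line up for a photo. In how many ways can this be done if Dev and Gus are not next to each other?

282240

There are 9! = 362880 arrangements in all. If Dev and Gus are adjacent, merging them into one block gives 2·(8)! = 80640 arrangements.
Complementary counting: 362880 − 80640 = 282240.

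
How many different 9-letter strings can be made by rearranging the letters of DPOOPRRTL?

The 9 letters of DPOOPRRTL have repeats: O appearing twice, P appearing twice, and R appearing twice.
So there are 9! / (2!·2!·2!) = 45360 distinguishable arrangements.

45360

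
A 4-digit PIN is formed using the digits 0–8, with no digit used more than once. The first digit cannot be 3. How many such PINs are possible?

The first digit has 9−1 = 8 choices (anything except 3).
The remaining 3 digits are filled from the other 8 symbols without repetition: 8 × 7 × 6 = 336.
Total: 8 × 336 = 2688.

2688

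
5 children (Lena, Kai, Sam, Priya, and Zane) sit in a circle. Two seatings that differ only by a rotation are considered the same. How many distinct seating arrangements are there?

Around a circle, 5 distinct people have 5!/5 = (4)! = 24 rotationally distinct seatings.

24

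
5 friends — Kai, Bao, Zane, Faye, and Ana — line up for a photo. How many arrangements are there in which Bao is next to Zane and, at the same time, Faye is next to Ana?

24

Treat {Bao,Zane} as one block (2 orders) and {Faye,Ana} as another (2 orders).
That leaves 3 units to arrange: 2 × 2 × 3! = 4 × 6 = 24.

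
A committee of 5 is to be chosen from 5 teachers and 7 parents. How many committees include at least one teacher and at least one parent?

770

Total 5-person selections from all 12: C(12,5) = 792.
Selections missing a whole group: no teachers → C(7,5) = 21; no parents → C(5,5) = 1.
Both groups omitted at once is impossible, so 792 − 22 = 770.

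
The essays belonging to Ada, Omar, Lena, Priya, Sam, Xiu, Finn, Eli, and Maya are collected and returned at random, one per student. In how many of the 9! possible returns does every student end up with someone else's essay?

This is the derangement count D_9: permutations of 9 items with no fixed point.
By inclusion–exclusion this is Σ_{j=0}^{9} (−1)^j C(9,j)·(9−j)!.
Computing: 362880 − 362880 + 181440 − 60480 + 15120 − 3024 + 504 − 72 + 9 − 1 = 133496.

133496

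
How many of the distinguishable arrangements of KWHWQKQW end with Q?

Fix Q in the last position and arrange the remaining 7 letters.
Those 7 letters have K appearing twice and W appearing 3 times, giving (7)!/(3!·2!) = 420.

420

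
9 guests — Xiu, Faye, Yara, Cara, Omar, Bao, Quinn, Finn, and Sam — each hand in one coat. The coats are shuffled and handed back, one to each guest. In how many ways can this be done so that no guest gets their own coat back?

Let Aᵢ be the assignments in which guest i gets their own coat. We want the size of the complement of A₁∪…∪A_9.
By inclusion–exclusion this is Σ_{j=0}^{9} (−1)^j C(9,j)·(9−j)!.
Computing: 362880 − 362880 + 181440 − 60480 + 15120 − 3024 + 504 − 72 + 9 − 1 = 133496.

133496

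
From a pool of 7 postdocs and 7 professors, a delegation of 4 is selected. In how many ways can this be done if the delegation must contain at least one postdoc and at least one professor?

Total 4-person selections from all 14: C(14,4) = 1001.
Subtract selections that omit an entire group: no postdocs → C(7,4) = 35; no professors → C(7,4) = 35.
Both groups omitted at once is impossible, so 1001 − 70 = 931.

931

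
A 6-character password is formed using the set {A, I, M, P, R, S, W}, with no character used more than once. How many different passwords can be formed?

With no repetition, fill the 6 characters in order: 7 choices, then 6, down to 2.
That product is 7 × 6 × 5 × 4 × 3 × 2 = 5040.

5040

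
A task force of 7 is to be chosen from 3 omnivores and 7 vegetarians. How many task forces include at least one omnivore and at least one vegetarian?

With no constraint there are C(10,7) = 120 possible selections.
Subtract selections that omit an entire group: no omnivores → C(7,7) = 1; no vegetarians → C(3,7) = 0.
Both groups omitted at once is impossible, so 120 − 1 = 119.

119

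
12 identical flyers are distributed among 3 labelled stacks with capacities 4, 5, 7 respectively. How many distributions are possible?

15

Ignoring the caps, the number of non-negative solutions to x_1+…+x_3 = 12 is C(14,2) = 91.
Subtract solutions that violate a single cap (substitute x_i' = x_i − (cap_i+1)): x_1 ≥ 5 gives C(9,2) = 36; x_2 ≥ 6 gives C(8,2) = 28; x_3 ≥ 8 gives C(6,2) = 15. Together 79.
Add back pairs where two caps are both exceeded: 3 + 0 + 0 = 3.
By inclusion–exclusion the count is 91 − 79 + 3 = 15.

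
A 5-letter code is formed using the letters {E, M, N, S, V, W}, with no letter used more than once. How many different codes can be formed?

With no repetition, fill the 5 letters in order: 6 choices, then 5, down to 2.
6 × 5 × 4 × 3 × 2 = 720.

720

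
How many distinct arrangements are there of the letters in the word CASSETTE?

CASSETTE has 8 letters with E appearing twice, S appearing twice, and T appearing twice.
Dividing 8! = 40320 by 2!·2!·2! = 8 for the repeated letters gives 5040.

5040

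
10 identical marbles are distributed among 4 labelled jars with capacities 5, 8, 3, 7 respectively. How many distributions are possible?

By stars and bars, unrestricted non-negative solutions to x_1+…+x_4 = 10 number C(10+3,3) = 286.
Subtract solutions that violate a single cap (substitute x_i' = x_i − (cap_i+1)): x_1 ≥ 6 gives C(7,3) = 35; x_2 ≥ 9 gives C(4,3) = 4; x_3 ≥ 4 gives C(9,3) = 84; x_4 ≥ 8 gives C(5,3) = 10. Together 133.
Add back pairs where two caps are both exceeded: 0 + 1 + 0 + 0 + 0 + 0 = 1.
By inclusion–exclusion the count is 286 − 133 + 1 = 154.

154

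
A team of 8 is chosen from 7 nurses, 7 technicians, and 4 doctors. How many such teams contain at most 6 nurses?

Split by how many nurses are chosen (0 through 6).
Sum: C(7,0)·C(11,8) + C(7,1)·C(11,7) + C(7,2)·C(11,6) + C(7,3)·C(11,5) + C(7,4)·C(11,4) + C(7,5)·C(11,3) + C(7,6)·C(11,2) = 165 + 2310 + 9702 + 16170 + 11550 + 3465 + 385 = 43747.

43747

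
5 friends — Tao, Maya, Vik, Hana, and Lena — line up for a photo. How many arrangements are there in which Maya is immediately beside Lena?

Treat {Maya, Lena} as a single unit. There are 4 units to order, and the pair itself can be ordered 2 ways.
That gives 2 × 4! = 2 × 24 = 48.

48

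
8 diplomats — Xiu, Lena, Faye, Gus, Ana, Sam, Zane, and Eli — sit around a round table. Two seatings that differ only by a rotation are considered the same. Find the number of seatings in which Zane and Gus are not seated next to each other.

All circular seatings of 8 people number (7)! = 5040.
Those with Zane next to Gus: fuse the pair into one unit and seat 7 units around a circle — 2·(6)! = 1440.
Subtracting, 5040 − 1440 = 3600.

3600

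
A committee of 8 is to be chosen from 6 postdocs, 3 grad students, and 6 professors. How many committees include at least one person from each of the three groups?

Unrestricted: C(15,8) = 6435 ways to pick any 8 of the 15.
Subtract selections that omit an entire group: no postdocs → C(9,8) = 9; no grad students → C(12,8) = 495; no professors → C(9,8) = 9.
Add back selections omitting two groups (i.e. drawn from a single group): C(6,8) + C(3,8) + C(6,8) = 0.
By inclusion–exclusion: 6435 − 513 + 0 = 5922.

5922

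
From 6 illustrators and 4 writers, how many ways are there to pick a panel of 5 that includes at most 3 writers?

Split by how many writers are chosen (0 through 3).
Sum: C(4,0)·C(6,5) + C(4,1)·C(6,4) + C(4,2)·C(6,3) + C(4,3)·C(6,2) = 6 + 60 + 120 + 60 = 246.

246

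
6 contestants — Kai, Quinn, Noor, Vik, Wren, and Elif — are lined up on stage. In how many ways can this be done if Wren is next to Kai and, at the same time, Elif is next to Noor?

96

Treat {Wren,Kai} as one block (2 orders) and {Elif,Noor} as another (2 orders).
That leaves 4 units to arrange: 2 × 2 × 4! = 4 × 24 = 96.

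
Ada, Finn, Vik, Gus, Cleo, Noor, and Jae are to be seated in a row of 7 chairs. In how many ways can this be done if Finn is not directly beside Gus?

3600

There are 7! = 5040 arrangements in all. If Finn and Gus are adjacent, merging them into one block gives 2·(6)! = 1440 arrangements.
Complementary counting: 5040 − 1440 = 3600.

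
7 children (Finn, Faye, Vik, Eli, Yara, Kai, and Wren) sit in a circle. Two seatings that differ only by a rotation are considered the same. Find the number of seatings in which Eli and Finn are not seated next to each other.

480

Without the restriction there are (6)! = 720 seatings.
Those with Eli next to Finn: fuse the pair into one unit and seat 6 units around a circle — 2·(5)! = 240.
Subtracting, 720 − 240 = 480.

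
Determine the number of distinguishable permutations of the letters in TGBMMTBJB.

15120

Letter multiplicities in TGBMMTBJB: B×3, G×1, J×1, M×2, T×2.
The number of distinct arrangements is 9!/(3!·2!·2!) = 362880/24 = 15120.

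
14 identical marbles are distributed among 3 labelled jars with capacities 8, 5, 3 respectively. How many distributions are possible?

Ignoring the caps, the number of non-negative solutions to x_1+…+x_3 = 14 is C(16,2) = 120.
Subtract solutions that violate a single cap (substitute x_i' = x_i − (cap_i+1)): x_1 ≥ 9 gives C(7,2) = 21; x_2 ≥ 6 gives C(10,2) = 45; x_3 ≥ 4 gives C(12,2) = 66. Together 132.
Add back pairs where two caps are both exceeded: 0 + 3 + 15 = 18.
By inclusion–exclusion the count is 120 − 132 + 18 = 6.

6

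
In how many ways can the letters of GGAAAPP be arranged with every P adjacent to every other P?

Treat the 2 copies of P as a single block. The multiset to arrange is then {PP, A, A, A, G, G}, 6 items in all.
That gives (6)!/(3!·2!) = 60 arrangements.

60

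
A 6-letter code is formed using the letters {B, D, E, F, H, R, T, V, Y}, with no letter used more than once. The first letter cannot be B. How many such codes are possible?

The first letter has 9−1 = 8 choices (anything except B).
The remaining 5 letters are filled from the other 8 symbols without repetition: 8 × 7 × 6 × 5 × 4 = 6720.
Total: 8 × 6720 = 53760.

53760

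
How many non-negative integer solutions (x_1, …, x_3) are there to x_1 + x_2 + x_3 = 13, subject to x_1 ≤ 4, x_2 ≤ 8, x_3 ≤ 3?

Without the upper bounds there are C(15,2) = 105 ways to split 13 among 3 variables.
Subtract solutions that violate a single cap (substitute x_i' = x_i − (cap_i+1)): x_1 ≥ 5 gives C(10,2) = 45; x_2 ≥ 9 gives C(6,2) = 15; x_3 ≥ 4 gives C(11,2) = 55. Together 115.
Add back pairs where two caps are both exceeded: 0 + 15 + 1 = 16.
By inclusion–exclusion the count is 105 − 115 + 16 = 6.

6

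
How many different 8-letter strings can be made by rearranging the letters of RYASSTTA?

5040

RYASSTTA has 8 letters with A appearing twice, S appearing twice, and T appearing twice.
So there are 8! / (2!·2!·2!) = 5040 distinguishable arrangements.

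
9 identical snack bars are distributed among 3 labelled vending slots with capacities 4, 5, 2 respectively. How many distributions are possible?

6

Ignoring the caps, the number of non-negative solutions to x_1+…+x_3 = 9 is C(11,2) = 55.
Subtract solutions that violate a single cap (substitute x_i' = x_i − (cap_i+1)): x_1 ≥ 5 gives C(6,2) = 15; x_2 ≥ 6 gives C(5,2) = 10; x_3 ≥ 3 gives C(8,2) = 28. Together 53.
Add back pairs where two caps are both exceeded: 0 + 3 + 1 = 4.
By inclusion–exclusion the count is 55 − 53 + 4 = 6.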